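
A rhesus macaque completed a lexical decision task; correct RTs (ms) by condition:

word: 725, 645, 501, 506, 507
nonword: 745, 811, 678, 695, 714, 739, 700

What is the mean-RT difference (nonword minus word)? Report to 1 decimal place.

149.2 ms

M(word) = 2884/5 = 576.800
M(nonword) = 5082/7 = 726.000
Difference = 726.000 − 576.800 = 149.200 ms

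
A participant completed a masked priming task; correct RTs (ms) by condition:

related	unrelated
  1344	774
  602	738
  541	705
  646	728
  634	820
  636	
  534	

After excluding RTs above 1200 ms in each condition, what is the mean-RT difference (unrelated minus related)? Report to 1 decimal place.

related: exclude 1344
M(related) = 3593/6 = 598.833
M(unrelated) = 3765/5 = 753.000
Difference = 753.000 − 598.833 = 154.167 ms

154.2 ms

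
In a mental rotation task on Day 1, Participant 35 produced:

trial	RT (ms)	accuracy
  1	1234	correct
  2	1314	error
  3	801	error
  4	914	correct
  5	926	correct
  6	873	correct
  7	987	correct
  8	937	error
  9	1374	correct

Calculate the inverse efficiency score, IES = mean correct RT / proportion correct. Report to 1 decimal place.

1577.0 ms

Correct trials (n=6): 1234, 914, 926, 873, 987, 1374
Mean correct RT = 6308/6 = 1051.3333 ms
Proportion correct = 6/9
IES = 1051.3333 / (6/9) = 1577.000 ms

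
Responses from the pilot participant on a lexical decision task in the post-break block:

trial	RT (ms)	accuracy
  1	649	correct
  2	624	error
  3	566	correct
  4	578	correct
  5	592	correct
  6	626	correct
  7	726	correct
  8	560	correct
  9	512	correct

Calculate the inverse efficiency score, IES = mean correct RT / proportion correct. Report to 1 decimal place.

Correct trials (n=8): 649, 566, 578, 592, 626, 726, 560, 512
Mean correct RT = 4809/8 = 601.1250 ms
Proportion correct = 8/9
IES = 601.1250 / (8/9) = 676.266 ms

676.3 ms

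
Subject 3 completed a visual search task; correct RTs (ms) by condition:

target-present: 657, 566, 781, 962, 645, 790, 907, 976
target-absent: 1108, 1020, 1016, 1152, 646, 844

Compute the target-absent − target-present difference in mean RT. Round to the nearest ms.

179 ms

M(target-present) = 6284/8 = 785.500
M(target-absent) = 5786/6 = 964.333
Difference = 964.333 − 785.500 = 178.833 ms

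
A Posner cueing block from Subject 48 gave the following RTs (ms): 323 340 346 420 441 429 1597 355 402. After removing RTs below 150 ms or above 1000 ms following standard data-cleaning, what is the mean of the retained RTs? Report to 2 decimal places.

Excluded: 1597
Retained (n=8): Σ = 3056
Mean = 3056/8 = 382.0000

382.00 ms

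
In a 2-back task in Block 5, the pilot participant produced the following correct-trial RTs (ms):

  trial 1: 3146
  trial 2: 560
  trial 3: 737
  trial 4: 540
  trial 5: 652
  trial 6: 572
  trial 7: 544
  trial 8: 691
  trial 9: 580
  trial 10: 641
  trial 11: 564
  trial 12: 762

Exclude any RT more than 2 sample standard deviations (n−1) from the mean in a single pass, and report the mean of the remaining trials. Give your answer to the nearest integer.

n = 12, ΣRT = 9989, M = 832.417
Σ(x−M)² = 5902400.92; s = √(5902400.92/11) = 732.518
Cutoffs: 832.417 ± 2·732.518 → [-632.6, 2297.5]
Outside: 3146 → excluded.
Retained (n=11): Σ = 6843, mean = 6843/11 = 622.091

622 ms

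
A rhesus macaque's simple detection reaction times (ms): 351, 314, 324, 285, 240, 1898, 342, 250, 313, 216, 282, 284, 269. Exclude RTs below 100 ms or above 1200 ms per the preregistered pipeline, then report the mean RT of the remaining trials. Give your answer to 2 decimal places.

Excluded: 1898
Retained (n=12): Σ = 3470
Mean = 3470/12 = 289.1667

289.17 ms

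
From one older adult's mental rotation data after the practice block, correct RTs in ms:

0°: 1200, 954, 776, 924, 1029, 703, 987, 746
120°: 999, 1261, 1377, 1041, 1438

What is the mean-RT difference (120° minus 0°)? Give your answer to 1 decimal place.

M(0°) = 7319/8 = 914.875
M(120°) = 6116/5 = 1223.200
Difference = 1223.200 − 914.875 = 308.325 ms

308.3 ms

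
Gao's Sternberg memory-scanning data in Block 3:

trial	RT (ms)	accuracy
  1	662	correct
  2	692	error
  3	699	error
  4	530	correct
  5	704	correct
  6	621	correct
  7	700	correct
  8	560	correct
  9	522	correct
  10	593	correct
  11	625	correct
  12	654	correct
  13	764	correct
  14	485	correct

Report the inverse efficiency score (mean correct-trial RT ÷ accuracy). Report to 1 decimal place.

Correct trials (n=12): 662, 530, 704, 621, 700, 560, 522, 593, 625, 654, 764, 485
Mean correct RT = 7420/12 = 618.3333 ms
Proportion correct = 12/14
IES = 618.3333 / (12/14) = 721.389 ms

721.4 ms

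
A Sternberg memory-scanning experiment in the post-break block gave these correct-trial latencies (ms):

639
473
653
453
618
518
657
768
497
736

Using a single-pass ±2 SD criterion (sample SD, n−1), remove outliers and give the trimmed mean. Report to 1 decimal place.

601.2 ms

n = 10, ΣRT = 6012, M = 601.200
Σ(x−M)² = 109679.60; s = √(109679.60/9) = 110.393
Cutoffs: 601.200 ± 2·110.393 → [380.4, 822.0]
No RTs fall outside the cutoffs; all 10 retained. Mean = 6012/10 = 601.200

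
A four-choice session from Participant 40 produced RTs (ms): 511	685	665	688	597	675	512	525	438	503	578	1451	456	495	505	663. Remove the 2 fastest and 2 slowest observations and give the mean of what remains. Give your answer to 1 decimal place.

576.2 ms

Sorted: 438, 456, 495, 503, 505, 511, 512, 525, 578, 597, 663, 665, 675, 685, 688, 1451
Drop lowest 2 (438, 456) and highest 2 (688, 1451)
Remaining (n=12): Σ = 6914, mean = 6914/12 = 576.167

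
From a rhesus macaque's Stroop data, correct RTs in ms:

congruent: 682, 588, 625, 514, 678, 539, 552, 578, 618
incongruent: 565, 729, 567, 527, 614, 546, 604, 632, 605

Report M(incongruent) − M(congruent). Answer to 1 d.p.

1.7 ms

M(congruent) = 5374/9 = 597.111
M(incongruent) = 5389/9 = 598.778
Difference = 598.778 − 597.111 = 1.667 ms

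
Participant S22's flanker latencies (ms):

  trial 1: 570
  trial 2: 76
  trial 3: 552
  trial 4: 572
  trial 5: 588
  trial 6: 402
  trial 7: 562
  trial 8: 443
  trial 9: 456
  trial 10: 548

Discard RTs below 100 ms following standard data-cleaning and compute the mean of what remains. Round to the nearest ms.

Excluded: 76
Retained (n=9): Σ = 4693
Mean = 4693/9 = 521.4444

521 ms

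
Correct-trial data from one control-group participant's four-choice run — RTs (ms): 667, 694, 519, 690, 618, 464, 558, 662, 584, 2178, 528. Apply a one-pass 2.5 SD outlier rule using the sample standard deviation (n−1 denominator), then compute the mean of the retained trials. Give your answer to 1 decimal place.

n = 11, ΣRT = 8162, M = 742.000
Σ(x−M)² = 2326134.00; s = √(2326134.00/10) = 482.300
Cutoffs: 742.000 ± 2.5·482.300 → [-463.8, 1947.8]
Outside: 2178 → excluded.
Retained (n=10): Σ = 5984, mean = 5984/10 = 598.400

598.4 ms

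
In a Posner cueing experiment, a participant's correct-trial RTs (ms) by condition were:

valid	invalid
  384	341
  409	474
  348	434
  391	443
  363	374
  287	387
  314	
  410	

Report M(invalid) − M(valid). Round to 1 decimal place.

M(valid) = 2906/8 = 363.250
M(invalid) = 2453/6 = 408.833
Difference = 408.833 − 363.250 = 45.583 ms

45.6 ms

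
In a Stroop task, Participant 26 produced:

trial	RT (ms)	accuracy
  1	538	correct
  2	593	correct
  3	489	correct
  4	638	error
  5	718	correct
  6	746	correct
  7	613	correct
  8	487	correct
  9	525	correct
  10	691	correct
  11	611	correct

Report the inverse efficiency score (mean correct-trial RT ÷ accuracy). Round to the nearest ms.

661 ms

Correct trials (n=10): 538, 593, 489, 718, 746, 613, 487, 525, 691, 611
Mean correct RT = 6011/10 = 601.1000 ms
Proportion correct = 10/11
IES = 601.1000 / (10/11) = 661.210 ms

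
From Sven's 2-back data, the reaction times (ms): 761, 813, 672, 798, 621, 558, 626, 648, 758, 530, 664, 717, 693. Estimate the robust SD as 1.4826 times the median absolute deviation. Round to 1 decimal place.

75.6 ms

Sorted: 530, 558, 621, 626, 648, 664, 672, 693, 717, 758, 761, 798, 813 → median = 672
|x − 672| sorted: 0, 8, 21, 24, 45, 46, 51, 86, 89, 114, 126, 141, 142 → MAD = 51
Robust SD ≈ 1.4826 × 51 = 75.613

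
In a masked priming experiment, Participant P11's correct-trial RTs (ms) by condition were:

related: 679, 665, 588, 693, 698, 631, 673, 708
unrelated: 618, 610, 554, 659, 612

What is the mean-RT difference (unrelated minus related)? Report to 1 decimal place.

-56.3 ms

M(related) = 5335/8 = 666.875
M(unrelated) = 3053/5 = 610.600
Difference = 610.600 − 666.875 = -56.275 ms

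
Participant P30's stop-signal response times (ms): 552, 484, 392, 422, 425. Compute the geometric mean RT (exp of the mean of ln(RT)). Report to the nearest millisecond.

452 ms

ln(RT): 6.3135, 6.1821, 5.9713, 6.0450, 6.0521
Mean ln(RT) = 30.5640/5 = 6.11280
Geometric mean = exp(6.11280) = 451.60 ms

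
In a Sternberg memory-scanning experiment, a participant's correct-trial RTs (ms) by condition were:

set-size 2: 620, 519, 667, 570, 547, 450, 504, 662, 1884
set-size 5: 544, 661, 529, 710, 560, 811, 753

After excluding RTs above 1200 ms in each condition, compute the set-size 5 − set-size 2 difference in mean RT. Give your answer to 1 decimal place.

85.2 ms

set-size 2: exclude 1884
M(set-size 2) = 4539/8 = 567.375
M(set-size 5) = 4568/7 = 652.571
Difference = 652.571 − 567.375 = 85.196 ms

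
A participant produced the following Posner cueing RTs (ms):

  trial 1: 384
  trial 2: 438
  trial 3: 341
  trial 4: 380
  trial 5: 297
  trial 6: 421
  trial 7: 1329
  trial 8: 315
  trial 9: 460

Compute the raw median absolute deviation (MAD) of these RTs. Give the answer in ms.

Sorted: 297, 315, 341, 380, 384, 421, 438, 460, 1329 → median = 384
|x − 384|: 0, 54, 43, 4, 87, 37, 945, 69, 76
Sorted deviations: 0, 4, 37, 43, 54, 69, 76, 87, 945 → MAD = 54

54 ms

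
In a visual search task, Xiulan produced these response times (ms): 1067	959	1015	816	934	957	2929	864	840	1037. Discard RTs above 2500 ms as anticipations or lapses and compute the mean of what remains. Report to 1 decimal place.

Excluded: 2929
Retained (n=9): Σ = 8489
Mean = 8489/9 = 943.2222

943.2 ms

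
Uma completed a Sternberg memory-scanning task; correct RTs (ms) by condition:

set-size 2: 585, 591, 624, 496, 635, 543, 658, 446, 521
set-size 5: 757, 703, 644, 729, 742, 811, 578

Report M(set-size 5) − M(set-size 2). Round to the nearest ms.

143 ms

M(set-size 2) = 5099/9 = 566.556
M(set-size 5) = 4964/7 = 709.143
Difference = 709.143 − 566.556 = 142.587 ms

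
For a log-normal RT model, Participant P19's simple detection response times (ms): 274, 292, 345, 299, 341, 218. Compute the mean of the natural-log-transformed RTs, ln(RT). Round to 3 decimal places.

5.675

ln(RT): 5.6131, 5.6768, 5.8435, 5.7004, 5.8319, 5.3845
Σ ln(RT) = 34.0502
Mean = 34.0502/6 = 5.67504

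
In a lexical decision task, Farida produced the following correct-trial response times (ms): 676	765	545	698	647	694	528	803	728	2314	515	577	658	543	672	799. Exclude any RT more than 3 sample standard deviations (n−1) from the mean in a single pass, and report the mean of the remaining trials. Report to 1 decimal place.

n = 16, ΣRT = 12162, M = 760.125
Σ(x−M)² = 2706159.75; s = √(2706159.75/15) = 424.748
Cutoffs: 760.125 ± 3·424.748 → [-514.1, 2034.4]
Outside: 2314 → excluded.
Retained (n=15): Σ = 9848, mean = 9848/15 = 656.533

656.5 ms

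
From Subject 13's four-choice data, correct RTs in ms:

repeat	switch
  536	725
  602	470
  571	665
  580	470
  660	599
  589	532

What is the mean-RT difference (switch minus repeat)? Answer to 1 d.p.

-12.8 ms

M(repeat) = 3538/6 = 589.667
M(switch) = 3461/6 = 576.833
Difference = 576.833 − 589.667 = -12.833 ms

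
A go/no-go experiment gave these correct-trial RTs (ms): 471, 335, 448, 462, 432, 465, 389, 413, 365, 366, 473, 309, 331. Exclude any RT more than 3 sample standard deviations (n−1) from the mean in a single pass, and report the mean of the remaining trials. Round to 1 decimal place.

404.5 ms

n = 13, ΣRT = 5259, M = 404.538
Σ(x−M)² = 41437.23; s = √(41437.23/12) = 58.763
Cutoffs: 404.538 ± 3·58.763 → [228.2, 580.8]
No RTs fall outside the cutoffs; all 13 retained. Mean = 5259/13 = 404.538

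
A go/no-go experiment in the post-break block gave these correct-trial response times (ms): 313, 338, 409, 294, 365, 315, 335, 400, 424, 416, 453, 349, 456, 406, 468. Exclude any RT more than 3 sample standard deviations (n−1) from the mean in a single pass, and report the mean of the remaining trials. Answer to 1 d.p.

n = 15, ΣRT = 5741, M = 382.733
Σ(x−M)² = 44970.93; s = √(44970.93/14) = 56.676
Cutoffs: 382.733 ± 3·56.676 → [212.7, 552.8]
No RTs fall outside the cutoffs; all 15 retained. Mean = 5741/15 = 382.733

382.7 ms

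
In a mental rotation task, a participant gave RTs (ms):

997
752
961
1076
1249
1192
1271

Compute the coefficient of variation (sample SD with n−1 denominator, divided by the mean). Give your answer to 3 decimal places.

n = 7, Σ = 7498, M = 1071.1429
Σ(x−M)² = 205686.857; s = √(205686.857/6) = 185.1517
CV = 185.1517 / 1071.1429 = 0.17285

0.173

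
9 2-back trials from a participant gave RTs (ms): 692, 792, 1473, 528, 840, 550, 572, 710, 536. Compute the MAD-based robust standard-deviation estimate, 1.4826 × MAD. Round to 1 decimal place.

Sorted: 528, 536, 550, 572, 692, 710, 792, 840, 1473 → median = 692
|x − 692| sorted: 0, 18, 100, 120, 142, 148, 156, 164, 781 → MAD = 142
Robust SD ≈ 1.4826 × 142 = 210.529

210.5 ms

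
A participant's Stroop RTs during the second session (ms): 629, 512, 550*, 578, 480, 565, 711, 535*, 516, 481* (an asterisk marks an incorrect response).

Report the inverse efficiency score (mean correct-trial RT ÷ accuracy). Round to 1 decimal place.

814.5 ms

Correct trials (n=7): 629, 512, 578, 480, 565, 711, 516
Mean correct RT = 3991/7 = 570.1429 ms
Proportion correct = 7/10
IES = 570.1429 / (7/10) = 814.490 ms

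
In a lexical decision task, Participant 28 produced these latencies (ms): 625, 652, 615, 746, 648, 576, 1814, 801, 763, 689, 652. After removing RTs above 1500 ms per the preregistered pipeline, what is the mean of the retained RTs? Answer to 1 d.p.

Excluded: 1814
Retained (n=10): Σ = 6767
Mean = 6767/10 = 676.7000

676.7 ms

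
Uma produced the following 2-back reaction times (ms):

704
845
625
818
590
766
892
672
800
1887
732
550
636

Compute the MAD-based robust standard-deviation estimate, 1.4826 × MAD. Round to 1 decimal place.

Sorted: 550, 590, 625, 636, 672, 704, 732, 766, 800, 818, 845, 892, 1887 → median = 732
|x − 732| sorted: 0, 28, 34, 60, 68, 86, 96, 107, 113, 142, 160, 182, 1155 → MAD = 96
Robust SD ≈ 1.4826 × 96 = 142.330

142.3 ms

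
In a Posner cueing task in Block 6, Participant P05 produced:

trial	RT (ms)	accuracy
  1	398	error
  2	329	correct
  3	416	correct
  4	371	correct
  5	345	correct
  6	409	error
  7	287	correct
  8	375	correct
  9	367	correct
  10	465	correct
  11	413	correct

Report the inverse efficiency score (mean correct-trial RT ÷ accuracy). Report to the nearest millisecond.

457 ms

Correct trials (n=9): 329, 416, 371, 345, 287, 375, 367, 465, 413
Mean correct RT = 3368/9 = 374.2222 ms
Proportion correct = 9/11
IES = 374.2222 / (9/11) = 457.383 ms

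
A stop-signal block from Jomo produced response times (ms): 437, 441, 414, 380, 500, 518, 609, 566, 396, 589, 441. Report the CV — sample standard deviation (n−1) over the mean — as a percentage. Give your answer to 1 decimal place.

16.6%

n = 11, Σ = 5291, M = 481.0000
Σ(x−M)² = 64054.000; s = √(64054.000/10) = 80.0337
CV = 80.0337 / 481.0000 = 0.16639 = 16.639%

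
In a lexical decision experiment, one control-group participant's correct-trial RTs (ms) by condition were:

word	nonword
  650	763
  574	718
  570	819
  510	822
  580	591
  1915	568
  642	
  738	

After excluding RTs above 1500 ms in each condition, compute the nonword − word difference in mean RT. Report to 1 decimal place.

word: exclude 1915
M(word) = 4264/7 = 609.143
M(nonword) = 4281/6 = 713.500
Difference = 713.500 − 609.143 = 104.357 ms

104.4 ms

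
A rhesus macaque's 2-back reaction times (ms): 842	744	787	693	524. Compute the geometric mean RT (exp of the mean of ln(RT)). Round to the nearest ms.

ln(RT): 6.7358, 6.6120, 6.6682, 6.5410, 6.2615
Mean ln(RT) = 32.8186/5 = 6.56371
Geometric mean = exp(6.56371) = 708.90 ms

709 ms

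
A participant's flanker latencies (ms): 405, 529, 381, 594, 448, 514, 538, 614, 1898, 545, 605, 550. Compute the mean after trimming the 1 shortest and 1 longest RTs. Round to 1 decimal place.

Sorted: 381, 405, 448, 514, 529, 538, 545, 550, 594, 605, 614, 1898
Drop lowest 1 (381) and highest 1 (1898)
Remaining (n=10): Σ = 5342, mean = 5342/10 = 534.200

534.2 ms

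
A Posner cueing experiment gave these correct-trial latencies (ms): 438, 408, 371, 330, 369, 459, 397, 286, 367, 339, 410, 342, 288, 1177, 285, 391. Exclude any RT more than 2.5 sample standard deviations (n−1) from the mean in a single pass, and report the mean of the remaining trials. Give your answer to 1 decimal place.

365.3 ms

n = 16, ΣRT = 6657, M = 416.062
Σ(x−M)² = 658420.94; s = √(658420.94/15) = 209.511
Cutoffs: 416.062 ± 2.5·209.511 → [-107.7, 939.8]
Outside: 1177 → excluded.
Retained (n=15): Σ = 5480, mean = 5480/15 = 365.333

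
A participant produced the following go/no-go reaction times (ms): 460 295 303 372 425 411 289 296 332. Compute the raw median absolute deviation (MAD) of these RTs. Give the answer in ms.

40 ms

Sorted: 289, 295, 296, 303, 332, 372, 411, 425, 460 → median = 332
|x − 332|: 128, 37, 29, 40, 93, 79, 43, 36, 0
Sorted deviations: 0, 29, 36, 37, 40, 43, 79, 93, 128 → MAD = 40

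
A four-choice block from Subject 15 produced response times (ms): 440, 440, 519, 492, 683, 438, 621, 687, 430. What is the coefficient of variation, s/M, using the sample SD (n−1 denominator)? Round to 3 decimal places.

n = 9, Σ = 4750, M = 527.7778
Σ(x−M)² = 92523.556; s = √(92523.556/8) = 107.5428
CV = 107.5428 / 527.7778 = 0.20377

0.204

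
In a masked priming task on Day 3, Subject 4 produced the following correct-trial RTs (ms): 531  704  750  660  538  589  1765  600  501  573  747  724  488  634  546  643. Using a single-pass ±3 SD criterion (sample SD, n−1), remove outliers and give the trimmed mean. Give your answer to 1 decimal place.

615.2 ms

n = 16, ΣRT = 10993, M = 687.062
Σ(x−M)² = 1347568.94; s = √(1347568.94/15) = 299.730
Cutoffs: 687.062 ± 3·299.730 → [-212.1, 1586.3]
Outside: 1765 → excluded.
Retained (n=15): Σ = 9228, mean = 9228/15 = 615.200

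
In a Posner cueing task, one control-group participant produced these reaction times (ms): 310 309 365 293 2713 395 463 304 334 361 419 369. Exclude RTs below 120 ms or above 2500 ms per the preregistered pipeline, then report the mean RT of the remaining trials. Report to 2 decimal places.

356.55 ms

Excluded: 2713
Retained (n=11): Σ = 3922
Mean = 3922/11 = 356.5455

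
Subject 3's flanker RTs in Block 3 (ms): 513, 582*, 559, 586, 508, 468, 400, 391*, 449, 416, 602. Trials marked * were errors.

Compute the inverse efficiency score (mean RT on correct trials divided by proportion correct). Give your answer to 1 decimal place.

Correct trials (n=9): 513, 559, 586, 508, 468, 400, 449, 416, 602
Mean correct RT = 4501/9 = 500.1111 ms
Proportion correct = 9/11
IES = 500.1111 / (9/11) = 611.247 ms

611.2 ms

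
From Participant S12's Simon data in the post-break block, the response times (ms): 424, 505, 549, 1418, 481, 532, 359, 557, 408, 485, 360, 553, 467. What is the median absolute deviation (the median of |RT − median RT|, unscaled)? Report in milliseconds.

Sorted: 359, 360, 408, 424, 467, 481, 485, 505, 532, 549, 553, 557, 1418 → median = 485
|x − 485|: 61, 20, 64, 933, 4, 47, 126, 72, 77, 0, 125, 68, 18
Sorted deviations: 0, 4, 18, 20, 47, 61, 64, 68, 72, 77, 125, 126, 933 → MAD = 64

64 ms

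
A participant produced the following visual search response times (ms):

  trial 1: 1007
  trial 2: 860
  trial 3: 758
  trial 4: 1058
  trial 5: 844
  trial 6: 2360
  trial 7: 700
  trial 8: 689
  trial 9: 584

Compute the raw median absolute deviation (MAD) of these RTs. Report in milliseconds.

155 ms

Sorted: 584, 689, 700, 758, 844, 860, 1007, 1058, 2360 → median = 844
|x − 844|: 163, 16, 86, 214, 0, 1516, 144, 155, 260
Sorted deviations: 0, 16, 86, 144, 155, 163, 214, 260, 1516 → MAD = 155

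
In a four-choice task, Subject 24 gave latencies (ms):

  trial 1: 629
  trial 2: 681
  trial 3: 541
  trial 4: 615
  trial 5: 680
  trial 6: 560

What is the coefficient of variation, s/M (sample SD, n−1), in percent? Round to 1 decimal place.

n = 6, Σ = 3706, M = 617.6667
Σ(x−M)² = 17235.333; s = √(17235.333/5) = 58.7117
CV = 58.7117 / 617.6667 = 0.09505 = 9.505%

9.5%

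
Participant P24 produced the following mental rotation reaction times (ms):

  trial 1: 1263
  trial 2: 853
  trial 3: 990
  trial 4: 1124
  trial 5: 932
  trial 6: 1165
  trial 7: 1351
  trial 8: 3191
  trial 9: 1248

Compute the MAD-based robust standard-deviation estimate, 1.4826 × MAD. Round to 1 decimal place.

Sorted: 853, 932, 990, 1124, 1165, 1248, 1263, 1351, 3191 → median = 1165
|x − 1165| sorted: 0, 41, 83, 98, 175, 186, 233, 312, 2026 → MAD = 175
Robust SD ≈ 1.4826 × 175 = 259.455

259.5 ms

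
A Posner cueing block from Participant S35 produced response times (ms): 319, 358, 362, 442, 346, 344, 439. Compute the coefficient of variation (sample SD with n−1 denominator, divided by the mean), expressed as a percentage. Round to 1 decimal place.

12.9%

n = 7, Σ = 2610, M = 372.8571
Σ(x−M)² = 13948.857; s = √(13948.857/6) = 48.2163
CV = 48.2163 / 372.8571 = 0.12932 = 12.932%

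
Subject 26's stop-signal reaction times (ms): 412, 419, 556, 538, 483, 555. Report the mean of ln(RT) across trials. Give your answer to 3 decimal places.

6.194

ln(RT): 6.0210, 6.0379, 6.3208, 6.2879, 6.1800, 6.3190
Σ ln(RT) = 37.1665
Mean = 37.1665/6 = 6.19442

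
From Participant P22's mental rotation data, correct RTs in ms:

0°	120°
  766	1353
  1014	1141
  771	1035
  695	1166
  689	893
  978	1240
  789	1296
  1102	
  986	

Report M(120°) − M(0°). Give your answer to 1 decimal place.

M(0°) = 7790/9 = 865.556
M(120°) = 8124/7 = 1160.571
Difference = 1160.571 − 865.556 = 295.016 ms

295.0 ms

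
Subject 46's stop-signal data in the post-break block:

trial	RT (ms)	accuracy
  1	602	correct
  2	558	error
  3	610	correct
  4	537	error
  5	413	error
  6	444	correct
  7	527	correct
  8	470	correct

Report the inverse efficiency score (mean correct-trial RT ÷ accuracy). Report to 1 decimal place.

Correct trials (n=5): 602, 610, 444, 527, 470
Mean correct RT = 2653/5 = 530.6000 ms
Proportion correct = 5/8
IES = 530.6000 / (5/8) = 848.960 ms

849.0 ms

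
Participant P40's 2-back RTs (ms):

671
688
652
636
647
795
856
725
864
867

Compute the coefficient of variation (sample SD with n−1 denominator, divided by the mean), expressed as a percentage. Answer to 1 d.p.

13.0%

n = 10, Σ = 7401, M = 740.1000
Σ(x−M)² = 82884.900; s = √(82884.900/9) = 95.9658
CV = 95.9658 / 740.1000 = 0.12967 = 12.967%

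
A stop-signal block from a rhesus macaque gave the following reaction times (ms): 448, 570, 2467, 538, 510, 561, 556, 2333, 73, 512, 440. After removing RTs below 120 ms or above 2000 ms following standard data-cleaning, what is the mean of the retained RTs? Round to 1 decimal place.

Excluded: 73, 2333, 2467
Retained (n=8): Σ = 4135
Mean = 4135/8 = 516.8750

516.9 ms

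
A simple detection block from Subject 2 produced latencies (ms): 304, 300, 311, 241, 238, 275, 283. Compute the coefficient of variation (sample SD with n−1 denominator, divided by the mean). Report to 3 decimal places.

n = 7, Σ = 1952, M = 278.8571
Σ(x−M)² = 5246.857; s = √(5246.857/6) = 29.5715
CV = 29.5715 / 278.8571 = 0.10605

0.106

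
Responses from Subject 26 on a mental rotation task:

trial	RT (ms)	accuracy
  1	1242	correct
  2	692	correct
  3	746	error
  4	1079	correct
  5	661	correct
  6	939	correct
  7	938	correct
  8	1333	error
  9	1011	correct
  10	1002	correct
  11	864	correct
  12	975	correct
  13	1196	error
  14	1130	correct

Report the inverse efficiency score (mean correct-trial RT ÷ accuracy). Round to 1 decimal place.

1218.7 ms

Correct trials (n=11): 1242, 692, 1079, 661, 939, 938, 1011, 1002, 864, 975, 1130
Mean correct RT = 10533/11 = 957.5455 ms
Proportion correct = 11/14
IES = 957.5455 / (11/14) = 1218.694 ms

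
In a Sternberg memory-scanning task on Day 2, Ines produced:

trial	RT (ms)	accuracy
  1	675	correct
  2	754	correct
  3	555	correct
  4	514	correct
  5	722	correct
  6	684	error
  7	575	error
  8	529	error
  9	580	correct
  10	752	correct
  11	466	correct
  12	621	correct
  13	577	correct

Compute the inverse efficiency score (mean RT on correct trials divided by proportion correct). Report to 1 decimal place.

808.1 ms

Correct trials (n=10): 675, 754, 555, 514, 722, 580, 752, 466, 621, 577
Mean correct RT = 6216/10 = 621.6000 ms
Proportion correct = 10/13
IES = 621.6000 / (10/13) = 808.080 ms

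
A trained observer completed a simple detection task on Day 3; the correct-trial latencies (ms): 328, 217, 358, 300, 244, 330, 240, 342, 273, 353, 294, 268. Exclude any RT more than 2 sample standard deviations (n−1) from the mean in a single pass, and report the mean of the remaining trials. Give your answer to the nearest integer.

n = 12, ΣRT = 3547, M = 295.583
Σ(x−M)² = 24800.92; s = √(24800.92/11) = 47.483
Cutoffs: 295.583 ± 2·47.483 → [200.6, 390.5]
No RTs fall outside the cutoffs; all 12 retained. Mean = 3547/12 = 295.583

296 ms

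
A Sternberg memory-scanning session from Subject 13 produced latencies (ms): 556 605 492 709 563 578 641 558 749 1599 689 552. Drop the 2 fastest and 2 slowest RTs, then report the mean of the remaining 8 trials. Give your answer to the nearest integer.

612 ms

Sorted: 492, 552, 556, 558, 563, 578, 605, 641, 689, 709, 749, 1599
Drop lowest 2 (492, 552) and highest 2 (749, 1599)
Remaining (n=8): Σ = 4899, mean = 4899/8 = 612.375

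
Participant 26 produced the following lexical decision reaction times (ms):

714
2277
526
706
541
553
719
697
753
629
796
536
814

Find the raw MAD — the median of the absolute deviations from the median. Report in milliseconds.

Sorted: 526, 536, 541, 553, 629, 697, 706, 714, 719, 753, 796, 814, 2277 → median = 706
|x − 706|: 8, 1571, 180, 0, 165, 153, 13, 9, 47, 77, 90, 170, 108
Sorted deviations: 0, 8, 9, 13, 47, 77, 90, 108, 153, 165, 170, 180, 1571 → MAD = 90

90 ms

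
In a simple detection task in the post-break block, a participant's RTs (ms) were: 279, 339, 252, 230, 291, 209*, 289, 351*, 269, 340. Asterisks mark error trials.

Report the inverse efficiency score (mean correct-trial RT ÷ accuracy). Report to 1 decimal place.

357.7 ms

Correct trials (n=8): 279, 339, 252, 230, 291, 289, 269, 340
Mean correct RT = 2289/8 = 286.1250 ms
Proportion correct = 8/10
IES = 286.1250 / (8/10) = 357.656 ms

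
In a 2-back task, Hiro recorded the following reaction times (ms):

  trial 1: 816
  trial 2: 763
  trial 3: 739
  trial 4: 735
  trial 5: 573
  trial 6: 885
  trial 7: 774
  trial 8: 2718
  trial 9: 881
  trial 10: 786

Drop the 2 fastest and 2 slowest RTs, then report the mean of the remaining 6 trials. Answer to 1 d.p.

793.2 ms

Sorted: 573, 735, 739, 763, 774, 786, 816, 881, 885, 2718
Drop lowest 2 (573, 735) and highest 2 (885, 2718)
Remaining (n=6): Σ = 4759, mean = 4759/6 = 793.167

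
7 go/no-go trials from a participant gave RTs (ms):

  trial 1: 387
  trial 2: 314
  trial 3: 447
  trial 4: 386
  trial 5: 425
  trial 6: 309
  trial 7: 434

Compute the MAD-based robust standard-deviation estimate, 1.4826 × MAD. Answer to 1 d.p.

Sorted: 309, 314, 386, 387, 425, 434, 447 → median = 387
|x − 387| sorted: 0, 1, 38, 47, 60, 73, 78 → MAD = 47
Robust SD ≈ 1.4826 × 47 = 69.682

69.7 ms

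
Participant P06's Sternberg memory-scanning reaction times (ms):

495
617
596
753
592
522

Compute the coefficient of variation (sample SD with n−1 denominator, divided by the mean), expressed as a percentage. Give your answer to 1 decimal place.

15.2%

n = 6, Σ = 3575, M = 595.8333
Σ(x−M)² = 40782.833; s = √(40782.833/5) = 90.3137
CV = 90.3137 / 595.8333 = 0.15158 = 15.158%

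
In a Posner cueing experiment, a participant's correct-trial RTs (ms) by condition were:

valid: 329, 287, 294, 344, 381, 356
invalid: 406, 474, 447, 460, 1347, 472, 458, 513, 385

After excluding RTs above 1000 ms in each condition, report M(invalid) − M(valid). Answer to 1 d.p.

invalid: exclude 1347
M(valid) = 1991/6 = 331.833
M(invalid) = 3615/8 = 451.875
Difference = 451.875 − 331.833 = 120.042 ms

120.0 ms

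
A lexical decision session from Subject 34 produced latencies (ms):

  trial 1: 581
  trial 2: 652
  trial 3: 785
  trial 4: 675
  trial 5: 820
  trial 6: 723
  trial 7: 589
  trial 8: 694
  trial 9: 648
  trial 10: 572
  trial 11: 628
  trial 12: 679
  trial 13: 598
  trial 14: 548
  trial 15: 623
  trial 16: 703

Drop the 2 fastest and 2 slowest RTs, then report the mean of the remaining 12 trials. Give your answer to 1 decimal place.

649.4 ms

Sorted: 548, 572, 581, 589, 598, 623, 628, 648, 652, 675, 679, 694, 703, 723, 785, 820
Drop lowest 2 (548, 572) and highest 2 (785, 820)
Remaining (n=12): Σ = 7793, mean = 7793/12 = 649.417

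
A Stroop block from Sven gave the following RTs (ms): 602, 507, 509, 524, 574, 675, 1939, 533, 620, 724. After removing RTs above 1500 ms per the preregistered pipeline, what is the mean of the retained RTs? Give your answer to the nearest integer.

Excluded: 1939
Retained (n=9): Σ = 5268
Mean = 5268/9 = 585.3333

585 ms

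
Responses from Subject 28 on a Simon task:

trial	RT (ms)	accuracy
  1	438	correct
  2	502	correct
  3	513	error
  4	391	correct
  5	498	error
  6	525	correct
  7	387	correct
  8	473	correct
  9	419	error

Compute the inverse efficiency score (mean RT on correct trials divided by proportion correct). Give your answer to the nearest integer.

Correct trials (n=6): 438, 502, 391, 525, 387, 473
Mean correct RT = 2716/6 = 452.6667 ms
Proportion correct = 6/9
IES = 452.6667 / (6/9) = 679.000 ms

679 ms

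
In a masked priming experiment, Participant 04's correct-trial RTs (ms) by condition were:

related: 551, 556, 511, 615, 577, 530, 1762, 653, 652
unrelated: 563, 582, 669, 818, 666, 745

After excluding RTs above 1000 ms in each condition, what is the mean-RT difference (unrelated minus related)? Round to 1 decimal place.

93.2 ms

related: exclude 1762
M(related) = 4645/8 = 580.625
M(unrelated) = 4043/6 = 673.833
Difference = 673.833 − 580.625 = 93.208 ms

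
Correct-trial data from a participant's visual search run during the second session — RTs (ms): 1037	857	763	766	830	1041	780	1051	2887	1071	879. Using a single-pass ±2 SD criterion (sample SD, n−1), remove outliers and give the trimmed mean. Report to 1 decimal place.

907.5 ms

n = 11, ΣRT = 11962, M = 1087.455
Σ(x−M)² = 3710644.73; s = √(3710644.73/10) = 609.151
Cutoffs: 1087.455 ± 2·609.151 → [-130.8, 2305.8]
Outside: 2887 → excluded.
Retained (n=10): Σ = 9075, mean = 9075/10 = 907.500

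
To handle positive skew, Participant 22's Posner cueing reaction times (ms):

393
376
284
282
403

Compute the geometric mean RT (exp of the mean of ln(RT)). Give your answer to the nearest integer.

ln(RT): 5.9738, 5.9296, 5.6490, 5.6419, 5.9989
Mean ln(RT) = 29.1932/5 = 5.83864
Geometric mean = exp(5.83864) = 343.31 ms

343 ms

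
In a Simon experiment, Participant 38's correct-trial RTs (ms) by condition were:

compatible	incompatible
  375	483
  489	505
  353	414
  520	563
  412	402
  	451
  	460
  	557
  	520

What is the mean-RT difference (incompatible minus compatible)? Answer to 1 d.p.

M(compatible) = 2149/5 = 429.800
M(incompatible) = 4355/9 = 483.889
Difference = 483.889 − 429.800 = 54.089 ms

54.1 ms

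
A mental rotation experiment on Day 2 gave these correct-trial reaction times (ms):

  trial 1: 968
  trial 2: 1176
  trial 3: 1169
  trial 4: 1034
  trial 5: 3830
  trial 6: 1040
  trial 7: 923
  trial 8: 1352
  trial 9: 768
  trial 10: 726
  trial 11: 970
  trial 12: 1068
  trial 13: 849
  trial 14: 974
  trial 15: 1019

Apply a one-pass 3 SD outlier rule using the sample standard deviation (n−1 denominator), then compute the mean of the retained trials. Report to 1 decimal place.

1002.6 ms

n = 15, ΣRT = 17866, M = 1191.067
Σ(x−M)² = 7812714.93; s = √(7812714.93/14) = 747.028
Cutoffs: 1191.067 ± 3·747.028 → [-1050.0, 3432.2]
Outside: 3830 → excluded.
Retained (n=14): Σ = 14036, mean = 14036/14 = 1002.571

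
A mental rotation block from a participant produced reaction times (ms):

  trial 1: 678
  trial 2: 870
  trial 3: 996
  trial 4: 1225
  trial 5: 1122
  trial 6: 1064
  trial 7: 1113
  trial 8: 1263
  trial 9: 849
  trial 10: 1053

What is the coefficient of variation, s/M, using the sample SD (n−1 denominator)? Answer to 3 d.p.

n = 10, Σ = 10233, M = 1023.3000
Σ(x−M)² = 292324.100; s = √(292324.100/9) = 180.2233
CV = 180.2233 / 1023.3000 = 0.17612

0.176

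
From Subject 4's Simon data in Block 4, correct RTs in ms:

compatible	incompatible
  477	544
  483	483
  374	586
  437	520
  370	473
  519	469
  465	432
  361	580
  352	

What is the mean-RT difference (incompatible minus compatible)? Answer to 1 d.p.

84.4 ms

M(compatible) = 3838/9 = 426.444
M(incompatible) = 4087/8 = 510.875
Difference = 510.875 − 426.444 = 84.431 ms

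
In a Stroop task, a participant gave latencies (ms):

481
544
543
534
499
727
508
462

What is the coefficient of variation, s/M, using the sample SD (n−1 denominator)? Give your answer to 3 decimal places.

n = 8, Σ = 4298, M = 537.2500
Σ(x−M)² = 47239.500; s = √(47239.500/7) = 82.1493
CV = 82.1493 / 537.2500 = 0.15291

0.153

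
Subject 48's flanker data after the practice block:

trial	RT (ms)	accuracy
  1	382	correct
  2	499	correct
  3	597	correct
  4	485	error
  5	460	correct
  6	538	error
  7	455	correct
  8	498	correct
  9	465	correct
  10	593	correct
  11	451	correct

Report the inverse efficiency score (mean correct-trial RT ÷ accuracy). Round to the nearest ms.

598 ms

Correct trials (n=9): 382, 499, 597, 460, 455, 498, 465, 593, 451
Mean correct RT = 4400/9 = 488.8889 ms
Proportion correct = 9/11
IES = 488.8889 / (9/11) = 597.531 ms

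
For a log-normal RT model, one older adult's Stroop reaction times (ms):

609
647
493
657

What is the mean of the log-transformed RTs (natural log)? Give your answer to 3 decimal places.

ln(RT): 6.4118, 6.4723, 6.2005, 6.4877
Σ ln(RT) = 25.5724
Mean = 25.5724/4 = 6.39309

6.393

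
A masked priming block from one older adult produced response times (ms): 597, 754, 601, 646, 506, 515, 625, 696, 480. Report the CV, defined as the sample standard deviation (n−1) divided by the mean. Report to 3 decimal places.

0.151

n = 9, Σ = 5420, M = 602.2222
Σ(x−M)² = 66099.556; s = √(66099.556/8) = 90.8980
CV = 90.8980 / 602.2222 = 0.15094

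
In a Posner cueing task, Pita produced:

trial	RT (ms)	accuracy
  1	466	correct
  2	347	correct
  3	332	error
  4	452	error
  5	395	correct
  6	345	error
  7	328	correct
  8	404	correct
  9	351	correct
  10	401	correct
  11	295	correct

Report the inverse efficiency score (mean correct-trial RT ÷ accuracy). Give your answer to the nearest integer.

513 ms

Correct trials (n=8): 466, 347, 395, 328, 404, 351, 401, 295
Mean correct RT = 2987/8 = 373.3750 ms
Proportion correct = 8/11
IES = 373.3750 / (8/11) = 513.391 ms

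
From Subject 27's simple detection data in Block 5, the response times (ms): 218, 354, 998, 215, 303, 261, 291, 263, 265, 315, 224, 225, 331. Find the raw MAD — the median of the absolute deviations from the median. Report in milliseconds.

Sorted: 215, 218, 224, 225, 261, 263, 265, 291, 303, 315, 331, 354, 998 → median = 265
|x − 265|: 47, 89, 733, 50, 38, 4, 26, 2, 0, 50, 41, 40, 66
Sorted deviations: 0, 2, 4, 26, 38, 40, 41, 47, 50, 50, 66, 89, 733 → MAD = 41

41 ms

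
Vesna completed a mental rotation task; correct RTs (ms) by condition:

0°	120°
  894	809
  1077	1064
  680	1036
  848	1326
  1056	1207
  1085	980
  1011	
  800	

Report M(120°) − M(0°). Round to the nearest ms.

139 ms

M(0°) = 7451/8 = 931.375
M(120°) = 6422/6 = 1070.333
Difference = 1070.333 − 931.375 = 138.958 ms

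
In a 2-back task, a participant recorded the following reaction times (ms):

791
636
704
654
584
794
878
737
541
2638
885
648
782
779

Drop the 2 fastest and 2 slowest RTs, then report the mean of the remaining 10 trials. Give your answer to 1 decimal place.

740.3 ms

Sorted: 541, 584, 636, 648, 654, 704, 737, 779, 782, 791, 794, 878, 885, 2638
Drop lowest 2 (541, 584) and highest 2 (885, 2638)
Remaining (n=10): Σ = 7403, mean = 7403/10 = 740.300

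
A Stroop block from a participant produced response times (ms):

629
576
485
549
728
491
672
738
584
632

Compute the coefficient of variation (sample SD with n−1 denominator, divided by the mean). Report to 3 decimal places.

n = 10, Σ = 6084, M = 608.4000
Σ(x−M)² = 70310.400; s = √(70310.400/9) = 88.3870
CV = 88.3870 / 608.4000 = 0.14528

0.145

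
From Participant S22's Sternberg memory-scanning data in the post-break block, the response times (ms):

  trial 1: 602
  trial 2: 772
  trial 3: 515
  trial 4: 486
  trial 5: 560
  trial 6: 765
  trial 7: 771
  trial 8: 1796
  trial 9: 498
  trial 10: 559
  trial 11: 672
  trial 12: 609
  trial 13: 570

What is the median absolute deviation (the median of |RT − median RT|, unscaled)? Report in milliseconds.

87 ms

Sorted: 486, 498, 515, 559, 560, 570, 602, 609, 672, 765, 771, 772, 1796 → median = 602
|x − 602|: 0, 170, 87, 116, 42, 163, 169, 1194, 104, 43, 70, 7, 32
Sorted deviations: 0, 7, 32, 42, 43, 70, 87, 104, 116, 163, 169, 170, 1194 → MAD = 87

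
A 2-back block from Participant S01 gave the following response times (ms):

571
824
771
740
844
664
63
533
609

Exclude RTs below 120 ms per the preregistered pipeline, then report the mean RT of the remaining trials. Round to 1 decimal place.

694.5 ms

Excluded: 63
Retained (n=8): Σ = 5556
Mean = 5556/8 = 694.5000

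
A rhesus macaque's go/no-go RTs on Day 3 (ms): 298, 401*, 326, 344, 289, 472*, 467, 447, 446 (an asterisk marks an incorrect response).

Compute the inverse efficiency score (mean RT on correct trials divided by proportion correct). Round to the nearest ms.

Correct trials (n=7): 298, 326, 344, 289, 467, 447, 446
Mean correct RT = 2617/7 = 373.8571 ms
Proportion correct = 7/9
IES = 373.8571 / (7/9) = 480.673 ms

481 ms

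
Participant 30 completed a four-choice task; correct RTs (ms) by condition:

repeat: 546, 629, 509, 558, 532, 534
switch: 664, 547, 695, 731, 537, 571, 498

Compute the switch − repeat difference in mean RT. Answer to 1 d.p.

M(repeat) = 3308/6 = 551.333
M(switch) = 4243/7 = 606.143
Difference = 606.143 − 551.333 = 54.810 ms

54.8 ms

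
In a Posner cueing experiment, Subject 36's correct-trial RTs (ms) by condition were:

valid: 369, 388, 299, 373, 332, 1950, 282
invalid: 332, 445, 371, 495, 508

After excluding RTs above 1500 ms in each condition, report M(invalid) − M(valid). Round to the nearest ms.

90 ms

valid: exclude 1950
M(valid) = 2043/6 = 340.500
M(invalid) = 2151/5 = 430.200
Difference = 430.200 − 340.500 = 89.700 ms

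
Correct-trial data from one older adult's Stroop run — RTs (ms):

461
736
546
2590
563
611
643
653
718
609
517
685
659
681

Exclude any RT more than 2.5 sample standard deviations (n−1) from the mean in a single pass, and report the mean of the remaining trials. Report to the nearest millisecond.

n = 14, ΣRT = 10672, M = 762.286
Σ(x−M)² = 3676428.86; s = √(3676428.86/13) = 531.792
Cutoffs: 762.286 ± 2.5·531.792 → [-567.2, 2091.8]
Outside: 2590 → excluded.
Retained (n=13): Σ = 8082, mean = 8082/13 = 621.692

622 ms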